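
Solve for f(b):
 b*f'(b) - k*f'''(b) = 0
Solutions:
 f(b) = C1 + Integral(C2*airyai(b*(1/k)^(1/3)) + C3*airybi(b*(1/k)^(1/3)), b)


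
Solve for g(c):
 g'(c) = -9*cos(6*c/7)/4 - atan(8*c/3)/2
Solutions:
 g(c) = C1 - c*atan(8*c/3)/2 + 3*log(64*c^2 + 9)/32 - 21*sin(6*c/7)/8


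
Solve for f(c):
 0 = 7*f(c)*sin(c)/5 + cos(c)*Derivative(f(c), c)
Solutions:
 f(c) = C1*cos(c)^(7/5)


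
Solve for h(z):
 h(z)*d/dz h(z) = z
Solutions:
 h(z) = -sqrt(C1 + z^2)
 h(z) = sqrt(C1 + z^2)


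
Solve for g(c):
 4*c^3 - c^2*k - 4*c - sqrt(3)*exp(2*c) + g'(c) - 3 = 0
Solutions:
 g(c) = C1 - c^4 + c^3*k/3 + 2*c^2 + 3*c + sqrt(3)*exp(2*c)/2


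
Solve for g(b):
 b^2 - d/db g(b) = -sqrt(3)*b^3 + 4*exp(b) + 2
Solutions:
 g(b) = C1 + sqrt(3)*b^4/4 + b^3/3 - 2*b - 4*exp(b)


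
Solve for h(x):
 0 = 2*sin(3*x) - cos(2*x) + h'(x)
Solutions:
 h(x) = C1 + sin(2*x)/2 + 2*cos(3*x)/3


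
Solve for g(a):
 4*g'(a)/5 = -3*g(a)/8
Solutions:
 g(a) = C1*exp(-15*a/32)


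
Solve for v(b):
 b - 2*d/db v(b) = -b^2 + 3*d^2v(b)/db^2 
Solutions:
 v(b) = C1 + C2*exp(-2*b/3) + b^3/6 - b^2/2 + 3*b/2


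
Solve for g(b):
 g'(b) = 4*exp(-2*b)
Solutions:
 g(b) = C1 - 2*exp(-2*b)


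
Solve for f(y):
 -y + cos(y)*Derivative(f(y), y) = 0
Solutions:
 f(y) = C1 + Integral(y/cos(y), y)


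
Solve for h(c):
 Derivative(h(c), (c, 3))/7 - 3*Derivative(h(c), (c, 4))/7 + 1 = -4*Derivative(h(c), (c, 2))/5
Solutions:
 h(c) = C1 + C2*c + C3*exp(c*(5 - sqrt(1705))/30) + C4*exp(c*(5 + sqrt(1705))/30) - 5*c^2/8


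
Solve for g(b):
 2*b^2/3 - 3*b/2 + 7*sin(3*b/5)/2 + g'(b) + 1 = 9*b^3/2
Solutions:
 g(b) = C1 + 9*b^4/8 - 2*b^3/9 + 3*b^2/4 - b + 35*cos(3*b/5)/6


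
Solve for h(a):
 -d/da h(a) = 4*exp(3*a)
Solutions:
 h(a) = C1 - 4*exp(3*a)/3


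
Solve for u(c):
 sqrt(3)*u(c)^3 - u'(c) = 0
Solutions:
 u(c) = -sqrt(2)*sqrt(-1/(C1 + sqrt(3)*c))/2
 u(c) = sqrt(2)*sqrt(-1/(C1 + sqrt(3)*c))/2


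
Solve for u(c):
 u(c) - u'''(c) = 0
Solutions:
 u(c) = C3*exp(c) + (C1*sin(sqrt(3)*c/2) + C2*cos(sqrt(3)*c/2))*exp(-c/2)


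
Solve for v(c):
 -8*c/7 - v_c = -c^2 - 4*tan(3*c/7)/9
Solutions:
 v(c) = C1 + c^3/3 - 4*c^2/7 - 28*log(cos(3*c/7))/27


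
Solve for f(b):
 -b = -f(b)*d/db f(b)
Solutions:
 f(b) = -sqrt(C1 + b^2)
 f(b) = sqrt(C1 + b^2)


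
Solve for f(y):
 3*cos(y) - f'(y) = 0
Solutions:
 f(y) = C1 + 3*sin(y)


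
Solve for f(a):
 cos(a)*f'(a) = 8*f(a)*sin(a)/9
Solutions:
 f(a) = C1/cos(a)^(8/9)


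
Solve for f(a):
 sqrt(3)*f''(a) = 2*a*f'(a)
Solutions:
 f(a) = C1 + C2*erfi(3^(3/4)*a/3)


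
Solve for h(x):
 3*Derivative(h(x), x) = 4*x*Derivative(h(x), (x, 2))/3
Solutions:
 h(x) = C1 + C2*x^(13/4)


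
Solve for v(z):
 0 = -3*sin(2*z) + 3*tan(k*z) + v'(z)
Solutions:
 v(z) = C1 - 3*Piecewise((-log(cos(k*z))/k, Ne(k, 0)), (0, True)) - 3*cos(2*z)/2


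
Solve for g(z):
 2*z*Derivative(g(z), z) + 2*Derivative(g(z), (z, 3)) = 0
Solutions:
 g(z) = C1 + Integral(C2*airyai(-z) + C3*airybi(-z), z)


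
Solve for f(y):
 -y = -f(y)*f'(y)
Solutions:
 f(y) = -sqrt(C1 + y^2)
 f(y) = sqrt(C1 + y^2)


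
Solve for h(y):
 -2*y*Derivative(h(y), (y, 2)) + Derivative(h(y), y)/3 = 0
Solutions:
 h(y) = C1 + C2*y^(7/6)


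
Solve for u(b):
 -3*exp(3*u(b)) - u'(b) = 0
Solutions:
 u(b) = log((-3^(2/3) - 3*3^(1/6)*I)*(1/(C1 + 3*b))^(1/3)/6)
 u(b) = log((-3^(2/3) + 3*3^(1/6)*I)*(1/(C1 + 3*b))^(1/3)/6)
 u(b) = log(1/(C1 + 9*b))/3


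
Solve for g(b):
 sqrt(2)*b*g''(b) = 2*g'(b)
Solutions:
 g(b) = C1 + C2*b^(1 + sqrt(2))


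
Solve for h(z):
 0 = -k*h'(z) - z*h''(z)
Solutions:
 h(z) = C1 + z^(1 - re(k))*(C2*sin(log(z)*Abs(im(k))) + C3*cos(log(z)*im(k)))


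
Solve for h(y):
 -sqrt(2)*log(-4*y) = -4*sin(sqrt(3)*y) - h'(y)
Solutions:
 h(y) = C1 + sqrt(2)*y*(log(-y) - 1) + 2*sqrt(2)*y*log(2) + 4*sqrt(3)*cos(sqrt(3)*y)/3


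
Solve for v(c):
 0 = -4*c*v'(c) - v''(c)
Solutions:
 v(c) = C1 + C2*erf(sqrt(2)*c)


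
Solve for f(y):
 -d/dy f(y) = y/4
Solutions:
 f(y) = C1 - y^2/8


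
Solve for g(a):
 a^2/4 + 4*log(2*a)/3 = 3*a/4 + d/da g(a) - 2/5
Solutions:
 g(a) = C1 + a^3/12 - 3*a^2/8 + 4*a*log(a)/3 - 14*a/15 + 4*a*log(2)/3


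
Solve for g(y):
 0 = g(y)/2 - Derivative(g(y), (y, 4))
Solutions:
 g(y) = C1*exp(-2^(3/4)*y/2) + C2*exp(2^(3/4)*y/2) + C3*sin(2^(3/4)*y/2) + C4*cos(2^(3/4)*y/2)


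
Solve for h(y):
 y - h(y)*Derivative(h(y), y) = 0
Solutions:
 h(y) = -sqrt(C1 + y^2)
 h(y) = sqrt(C1 + y^2)


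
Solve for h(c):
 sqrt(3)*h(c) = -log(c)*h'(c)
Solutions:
 h(c) = C1*exp(-sqrt(3)*li(c))


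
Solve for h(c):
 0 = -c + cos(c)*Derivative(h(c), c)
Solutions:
 h(c) = C1 + Integral(c/cos(c), c)


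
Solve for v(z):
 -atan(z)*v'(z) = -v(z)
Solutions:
 v(z) = C1*exp(Integral(1/atan(z), z))


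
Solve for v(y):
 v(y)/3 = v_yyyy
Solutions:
 v(y) = C1*exp(-3^(3/4)*y/3) + C2*exp(3^(3/4)*y/3) + C3*sin(3^(3/4)*y/3) + C4*cos(3^(3/4)*y/3)


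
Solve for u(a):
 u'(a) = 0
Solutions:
 u(a) = C1


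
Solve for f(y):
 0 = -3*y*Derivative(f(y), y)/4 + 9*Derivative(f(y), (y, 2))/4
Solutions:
 f(y) = C1 + C2*erfi(sqrt(6)*y/6)


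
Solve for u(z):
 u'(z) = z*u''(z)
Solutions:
 u(z) = C1 + C2*z^2


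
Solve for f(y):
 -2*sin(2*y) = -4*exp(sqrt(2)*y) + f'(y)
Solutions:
 f(y) = C1 + 2*sqrt(2)*exp(sqrt(2)*y) + cos(2*y)


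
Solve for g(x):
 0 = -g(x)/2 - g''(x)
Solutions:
 g(x) = C1*sin(sqrt(2)*x/2) + C2*cos(sqrt(2)*x/2)


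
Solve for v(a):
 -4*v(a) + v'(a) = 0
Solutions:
 v(a) = C1*exp(4*a)


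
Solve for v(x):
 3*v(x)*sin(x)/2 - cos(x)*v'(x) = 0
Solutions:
 v(x) = C1/cos(x)^(3/2)


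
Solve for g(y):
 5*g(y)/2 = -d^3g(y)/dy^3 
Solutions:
 g(y) = C3*exp(-2^(2/3)*5^(1/3)*y/2) + (C1*sin(2^(2/3)*sqrt(3)*5^(1/3)*y/4) + C2*cos(2^(2/3)*sqrt(3)*5^(1/3)*y/4))*exp(2^(2/3)*5^(1/3)*y/4)


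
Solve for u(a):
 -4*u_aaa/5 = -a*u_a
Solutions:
 u(a) = C1 + Integral(C2*airyai(10^(1/3)*a/2) + C3*airybi(10^(1/3)*a/2), a)


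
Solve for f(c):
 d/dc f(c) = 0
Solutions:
 f(c) = C1


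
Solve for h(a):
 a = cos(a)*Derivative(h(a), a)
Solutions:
 h(a) = C1 + Integral(a/cos(a), a)


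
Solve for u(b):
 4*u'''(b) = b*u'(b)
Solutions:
 u(b) = C1 + Integral(C2*airyai(2^(1/3)*b/2) + C3*airybi(2^(1/3)*b/2), b)


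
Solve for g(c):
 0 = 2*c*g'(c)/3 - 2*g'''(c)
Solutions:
 g(c) = C1 + Integral(C2*airyai(3^(2/3)*c/3) + C3*airybi(3^(2/3)*c/3), c)


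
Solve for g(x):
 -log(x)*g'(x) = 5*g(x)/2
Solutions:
 g(x) = C1*exp(-5*li(x)/2)


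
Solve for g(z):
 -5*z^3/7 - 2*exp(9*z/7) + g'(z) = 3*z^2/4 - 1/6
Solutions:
 g(z) = C1 + 5*z^4/28 + z^3/4 - z/6 + 14*exp(9*z/7)/9


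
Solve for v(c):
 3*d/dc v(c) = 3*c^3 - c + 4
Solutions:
 v(c) = C1 + c^4/4 - c^2/6 + 4*c/3


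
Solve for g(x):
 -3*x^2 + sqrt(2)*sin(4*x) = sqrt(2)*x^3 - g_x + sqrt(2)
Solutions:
 g(x) = C1 + sqrt(2)*x^4/4 + x^3 + sqrt(2)*x + sqrt(2)*cos(4*x)/4


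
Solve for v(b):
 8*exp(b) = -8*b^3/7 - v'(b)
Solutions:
 v(b) = C1 - 2*b^4/7 - 8*exp(b)


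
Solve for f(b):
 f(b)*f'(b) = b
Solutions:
 f(b) = -sqrt(C1 + b^2)
 f(b) = sqrt(C1 + b^2)


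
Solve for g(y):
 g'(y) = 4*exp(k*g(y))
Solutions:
 g(y) = Piecewise((log(-1/(C1*k + 4*k*y))/k, Ne(k, 0)), (nan, True))
 g(y) = Piecewise((C1 + 4*y, Eq(k, 0)), (nan, True))


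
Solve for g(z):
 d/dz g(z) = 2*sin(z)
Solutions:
 g(z) = C1 - 2*cos(z)


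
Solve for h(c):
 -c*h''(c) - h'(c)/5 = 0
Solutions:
 h(c) = C1 + C2*c^(4/5)


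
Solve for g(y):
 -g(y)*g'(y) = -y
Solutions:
 g(y) = -sqrt(C1 + y^2)
 g(y) = sqrt(C1 + y^2)


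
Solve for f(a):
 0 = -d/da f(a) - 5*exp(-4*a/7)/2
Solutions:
 f(a) = C1 + 35*exp(-4*a/7)/8


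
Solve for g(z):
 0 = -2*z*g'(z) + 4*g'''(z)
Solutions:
 g(z) = C1 + Integral(C2*airyai(2^(2/3)*z/2) + C3*airybi(2^(2/3)*z/2), z)


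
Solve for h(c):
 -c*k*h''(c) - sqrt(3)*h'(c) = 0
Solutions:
 h(c) = C1 + c^(((re(k) - sqrt(3))*re(k) + im(k)^2)/(re(k)^2 + im(k)^2))*(C2*sin(sqrt(3)*log(c)*Abs(im(k))/(re(k)^2 + im(k)^2)) + C3*cos(sqrt(3)*log(c)*im(k)/(re(k)^2 + im(k)^2)))


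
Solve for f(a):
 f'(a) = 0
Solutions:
 f(a) = C1


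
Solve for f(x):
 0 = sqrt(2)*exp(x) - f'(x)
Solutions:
 f(x) = C1 + sqrt(2)*exp(x)


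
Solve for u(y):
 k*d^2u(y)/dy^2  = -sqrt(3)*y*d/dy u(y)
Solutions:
 u(y) = C1 + C2*sqrt(k)*erf(sqrt(2)*3^(1/4)*y*sqrt(1/k)/2)


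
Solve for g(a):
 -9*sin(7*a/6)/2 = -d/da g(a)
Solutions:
 g(a) = C1 - 27*cos(7*a/6)/7


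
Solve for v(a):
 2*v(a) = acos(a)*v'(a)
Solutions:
 v(a) = C1*exp(2*Integral(1/acos(a), a))


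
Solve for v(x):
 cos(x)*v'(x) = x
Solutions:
 v(x) = C1 + Integral(x/cos(x), x)


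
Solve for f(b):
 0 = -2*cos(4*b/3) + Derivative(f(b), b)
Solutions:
 f(b) = C1 + 3*sin(4*b/3)/2


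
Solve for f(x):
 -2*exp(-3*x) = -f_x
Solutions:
 f(x) = C1 - 2*exp(-3*x)/3


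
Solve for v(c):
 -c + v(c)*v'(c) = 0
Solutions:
 v(c) = -sqrt(C1 + c^2)
 v(c) = sqrt(C1 + c^2)


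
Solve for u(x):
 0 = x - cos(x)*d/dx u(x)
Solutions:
 u(x) = C1 + Integral(x/cos(x), x)


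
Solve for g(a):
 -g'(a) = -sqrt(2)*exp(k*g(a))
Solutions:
 g(a) = Piecewise((log(-1/(C1*k + sqrt(2)*a*k))/k, Ne(k, 0)), (nan, True))
 g(a) = Piecewise((C1 + sqrt(2)*a, Eq(k, 0)), (nan, True))


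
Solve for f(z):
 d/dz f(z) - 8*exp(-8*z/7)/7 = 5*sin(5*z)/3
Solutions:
 f(z) = C1 - cos(5*z)/3 - 1/exp(z)^(8/7)


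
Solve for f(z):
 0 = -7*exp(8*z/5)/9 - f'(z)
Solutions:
 f(z) = C1 - 35*exp(8*z/5)/72


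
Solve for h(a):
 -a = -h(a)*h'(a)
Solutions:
 h(a) = -sqrt(C1 + a^2)
 h(a) = sqrt(C1 + a^2)


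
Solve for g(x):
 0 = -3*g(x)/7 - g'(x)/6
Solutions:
 g(x) = C1*exp(-18*x/7)


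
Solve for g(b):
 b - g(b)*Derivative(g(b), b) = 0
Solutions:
 g(b) = -sqrt(C1 + b^2)
 g(b) = sqrt(C1 + b^2)


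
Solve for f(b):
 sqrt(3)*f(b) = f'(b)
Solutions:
 f(b) = C1*exp(sqrt(3)*b)


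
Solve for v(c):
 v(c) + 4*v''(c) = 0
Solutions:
 v(c) = C1*sin(c/2) + C2*cos(c/2)


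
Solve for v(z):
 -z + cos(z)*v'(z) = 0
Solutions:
 v(z) = C1 + Integral(z/cos(z), z)


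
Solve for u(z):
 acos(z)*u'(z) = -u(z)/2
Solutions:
 u(z) = C1*exp(-Integral(1/acos(z), z)/2)


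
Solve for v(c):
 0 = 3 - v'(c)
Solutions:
 v(c) = C1 + 3*c


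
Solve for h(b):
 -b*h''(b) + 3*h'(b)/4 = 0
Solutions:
 h(b) = C1 + C2*b^(7/4)


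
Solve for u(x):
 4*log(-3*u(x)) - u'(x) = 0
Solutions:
 -Integral(1/(log(-_y) + log(3)), (_y, u(x)))/4 = C1 - x


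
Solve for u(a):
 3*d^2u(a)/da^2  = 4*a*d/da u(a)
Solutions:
 u(a) = C1 + C2*erfi(sqrt(6)*a/3)


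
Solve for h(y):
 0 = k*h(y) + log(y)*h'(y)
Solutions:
 h(y) = C1*exp(-k*li(y))


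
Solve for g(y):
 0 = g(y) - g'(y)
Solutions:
 g(y) = C1*exp(y)


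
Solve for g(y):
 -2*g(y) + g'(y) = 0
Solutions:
 g(y) = C1*exp(2*y)


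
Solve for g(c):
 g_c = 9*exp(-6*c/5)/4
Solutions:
 g(c) = C1 - 15*exp(-6*c/5)/8


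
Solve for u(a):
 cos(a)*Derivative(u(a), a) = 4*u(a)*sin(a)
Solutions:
 u(a) = C1/cos(a)^4


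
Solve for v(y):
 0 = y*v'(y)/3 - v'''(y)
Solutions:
 v(y) = C1 + Integral(C2*airyai(3^(2/3)*y/3) + C3*airybi(3^(2/3)*y/3), y)


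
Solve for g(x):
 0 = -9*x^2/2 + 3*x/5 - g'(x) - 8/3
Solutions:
 g(x) = C1 - 3*x^3/2 + 3*x^2/10 - 8*x/3


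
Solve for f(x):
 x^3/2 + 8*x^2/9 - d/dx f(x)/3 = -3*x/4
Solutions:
 f(x) = C1 + 3*x^4/8 + 8*x^3/9 + 9*x^2/8


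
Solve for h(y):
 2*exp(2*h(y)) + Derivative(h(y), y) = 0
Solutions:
 h(y) = log(-sqrt(-1/(C1 - 2*y))) - log(2)/2
 h(y) = log(-1/(C1 - 2*y))/2 - log(2)/2


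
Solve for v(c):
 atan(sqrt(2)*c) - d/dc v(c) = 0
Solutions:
 v(c) = C1 + c*atan(sqrt(2)*c) - sqrt(2)*log(2*c^2 + 1)/4


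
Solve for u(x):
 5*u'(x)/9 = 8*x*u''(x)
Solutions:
 u(x) = C1 + C2*x^(77/72)


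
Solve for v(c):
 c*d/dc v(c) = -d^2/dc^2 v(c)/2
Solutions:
 v(c) = C1 + C2*erf(c)


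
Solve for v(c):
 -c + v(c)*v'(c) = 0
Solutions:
 v(c) = -sqrt(C1 + c^2)
 v(c) = sqrt(C1 + c^2)


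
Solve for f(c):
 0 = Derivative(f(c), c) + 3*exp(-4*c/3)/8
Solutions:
 f(c) = C1 + 9*exp(-4*c/3)/32


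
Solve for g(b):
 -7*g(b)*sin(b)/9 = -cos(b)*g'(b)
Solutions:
 g(b) = C1/cos(b)^(7/9)


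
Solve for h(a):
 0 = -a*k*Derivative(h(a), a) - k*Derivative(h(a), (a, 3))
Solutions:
 h(a) = C1 + Integral(C2*airyai(-a) + C3*airybi(-a), a)


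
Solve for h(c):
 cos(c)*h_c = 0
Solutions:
 h(c) = C1


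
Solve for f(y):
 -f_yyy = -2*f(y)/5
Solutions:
 f(y) = C3*exp(2^(1/3)*5^(2/3)*y/5) + (C1*sin(2^(1/3)*sqrt(3)*5^(2/3)*y/10) + C2*cos(2^(1/3)*sqrt(3)*5^(2/3)*y/10))*exp(-2^(1/3)*5^(2/3)*y/10)


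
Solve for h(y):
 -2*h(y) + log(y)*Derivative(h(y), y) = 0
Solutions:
 h(y) = C1*exp(2*li(y))


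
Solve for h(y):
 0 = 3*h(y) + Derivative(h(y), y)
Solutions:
 h(y) = C1*exp(-3*y)


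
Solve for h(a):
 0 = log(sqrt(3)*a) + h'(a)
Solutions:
 h(a) = C1 - a*log(a) - a*log(3)/2 + a


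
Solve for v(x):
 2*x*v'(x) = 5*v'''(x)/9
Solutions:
 v(x) = C1 + Integral(C2*airyai(18^(1/3)*5^(2/3)*x/5) + C3*airybi(18^(1/3)*5^(2/3)*x/5), x)


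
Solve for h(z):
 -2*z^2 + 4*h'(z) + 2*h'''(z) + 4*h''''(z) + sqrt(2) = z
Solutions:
 h(z) = C1 + C2*exp(z*(-2 + (6*sqrt(330) + 109)^(-1/3) + (6*sqrt(330) + 109)^(1/3))/12)*sin(sqrt(3)*z*(-(6*sqrt(330) + 109)^(1/3) + (6*sqrt(330) + 109)^(-1/3))/12) + C3*exp(z*(-2 + (6*sqrt(330) + 109)^(-1/3) + (6*sqrt(330) + 109)^(1/3))/12)*cos(sqrt(3)*z*(-(6*sqrt(330) + 109)^(1/3) + (6*sqrt(330) + 109)^(-1/3))/12) + C4*exp(-z*((6*sqrt(330) + 109)^(-1/3) + 1 + (6*sqrt(330) + 109)^(1/3))/6) + z^3/6 + z^2/8 - z/2 - sqrt(2)*z/4


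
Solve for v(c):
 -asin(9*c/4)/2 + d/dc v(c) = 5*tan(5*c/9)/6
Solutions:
 v(c) = C1 + c*asin(9*c/4)/2 + sqrt(16 - 81*c^2)/18 - 3*log(cos(5*c/9))/2


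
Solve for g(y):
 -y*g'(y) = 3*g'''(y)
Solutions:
 g(y) = C1 + Integral(C2*airyai(-3^(2/3)*y/3) + C3*airybi(-3^(2/3)*y/3), y)


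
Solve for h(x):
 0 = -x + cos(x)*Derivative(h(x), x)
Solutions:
 h(x) = C1 + Integral(x/cos(x), x)


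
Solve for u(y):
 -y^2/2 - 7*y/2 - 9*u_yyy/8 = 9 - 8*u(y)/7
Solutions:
 u(y) = C3*exp(4*147^(1/3)*y/21) + 7*y^2/16 + 49*y/16 + (C1*sin(2*3^(5/6)*7^(2/3)*y/21) + C2*cos(2*3^(5/6)*7^(2/3)*y/21))*exp(-2*147^(1/3)*y/21) + 63/8


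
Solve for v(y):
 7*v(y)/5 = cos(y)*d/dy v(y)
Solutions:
 v(y) = C1*(sin(y) + 1)^(7/10)/(sin(y) - 1)^(7/10)


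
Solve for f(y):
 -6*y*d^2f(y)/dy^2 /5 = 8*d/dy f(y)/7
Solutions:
 f(y) = C1 + C2*y^(1/21)


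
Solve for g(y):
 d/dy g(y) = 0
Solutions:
 g(y) = C1


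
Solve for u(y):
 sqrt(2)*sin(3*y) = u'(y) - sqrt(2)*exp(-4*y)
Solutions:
 u(y) = C1 - sqrt(2)*cos(3*y)/3 - sqrt(2)*exp(-4*y)/4


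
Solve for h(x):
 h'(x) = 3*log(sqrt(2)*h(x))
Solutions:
 -2*Integral(1/(2*log(_y) + log(2)), (_y, h(x)))/3 = C1 - x


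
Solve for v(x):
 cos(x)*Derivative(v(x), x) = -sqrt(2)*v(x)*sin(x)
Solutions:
 v(x) = C1*cos(x)^(sqrt(2))


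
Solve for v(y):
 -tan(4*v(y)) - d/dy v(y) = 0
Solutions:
 v(y) = -asin(C1*exp(-4*y))/4 + pi/4
 v(y) = asin(C1*exp(-4*y))/4


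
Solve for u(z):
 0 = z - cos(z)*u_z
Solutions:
 u(z) = C1 + Integral(z/cos(z), z)


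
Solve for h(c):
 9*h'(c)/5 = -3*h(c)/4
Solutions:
 h(c) = C1*exp(-5*c/12)


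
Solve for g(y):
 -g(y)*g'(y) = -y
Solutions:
 g(y) = -sqrt(C1 + y^2)
 g(y) = sqrt(C1 + y^2)


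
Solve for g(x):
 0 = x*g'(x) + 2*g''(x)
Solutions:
 g(x) = C1 + C2*erf(x/2)


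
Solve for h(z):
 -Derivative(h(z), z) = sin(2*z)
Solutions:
 h(z) = C1 + cos(2*z)/2


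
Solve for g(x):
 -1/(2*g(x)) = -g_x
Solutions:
 g(x) = -sqrt(C1 + x)
 g(x) = sqrt(C1 + x)


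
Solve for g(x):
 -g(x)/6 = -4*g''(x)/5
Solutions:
 g(x) = C1*exp(-sqrt(30)*x/12) + C2*exp(sqrt(30)*x/12)


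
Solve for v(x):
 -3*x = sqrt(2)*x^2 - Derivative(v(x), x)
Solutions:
 v(x) = C1 + sqrt(2)*x^3/3 + 3*x^2/2


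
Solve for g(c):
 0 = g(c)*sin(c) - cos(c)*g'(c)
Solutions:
 g(c) = C1/cos(c)


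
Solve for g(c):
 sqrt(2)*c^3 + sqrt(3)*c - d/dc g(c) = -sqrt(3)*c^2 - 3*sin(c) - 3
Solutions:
 g(c) = C1 + sqrt(2)*c^4/4 + sqrt(3)*c^3/3 + sqrt(3)*c^2/2 + 3*c - 3*cos(c)


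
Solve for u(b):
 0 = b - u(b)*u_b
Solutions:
 u(b) = -sqrt(C1 + b^2)
 u(b) = sqrt(C1 + b^2)


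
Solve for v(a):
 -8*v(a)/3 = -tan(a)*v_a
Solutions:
 v(a) = C1*sin(a)^(8/3)


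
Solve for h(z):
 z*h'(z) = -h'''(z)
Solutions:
 h(z) = C1 + Integral(C2*airyai(-z) + C3*airybi(-z), z)


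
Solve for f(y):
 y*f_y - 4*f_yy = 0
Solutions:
 f(y) = C1 + C2*erfi(sqrt(2)*y/4)


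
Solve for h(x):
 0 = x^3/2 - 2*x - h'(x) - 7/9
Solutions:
 h(x) = C1 + x^4/8 - x^2 - 7*x/9


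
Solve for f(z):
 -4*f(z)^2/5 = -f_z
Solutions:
 f(z) = -5/(C1 + 4*z)


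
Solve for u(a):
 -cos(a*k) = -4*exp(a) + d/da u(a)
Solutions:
 u(a) = C1 + 4*exp(a) - sin(a*k)/k


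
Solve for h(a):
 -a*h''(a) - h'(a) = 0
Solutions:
 h(a) = C1 + C2*log(a)


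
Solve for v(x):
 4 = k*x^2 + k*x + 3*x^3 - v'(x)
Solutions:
 v(x) = C1 + k*x^3/3 + k*x^2/2 + 3*x^4/4 - 4*x


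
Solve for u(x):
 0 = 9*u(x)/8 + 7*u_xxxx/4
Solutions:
 u(x) = (C1*sin(2^(1/4)*sqrt(3)*7^(3/4)*x/14) + C2*cos(2^(1/4)*sqrt(3)*7^(3/4)*x/14))*exp(-2^(1/4)*sqrt(3)*7^(3/4)*x/14) + (C3*sin(2^(1/4)*sqrt(3)*7^(3/4)*x/14) + C4*cos(2^(1/4)*sqrt(3)*7^(3/4)*x/14))*exp(2^(1/4)*sqrt(3)*7^(3/4)*x/14)


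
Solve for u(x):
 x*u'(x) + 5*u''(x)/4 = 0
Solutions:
 u(x) = C1 + C2*erf(sqrt(10)*x/5)


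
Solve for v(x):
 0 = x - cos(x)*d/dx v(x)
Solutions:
 v(x) = C1 + Integral(x/cos(x), x)


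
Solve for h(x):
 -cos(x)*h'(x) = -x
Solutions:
 h(x) = C1 + Integral(x/cos(x), x)


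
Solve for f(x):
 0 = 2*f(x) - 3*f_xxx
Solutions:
 f(x) = C3*exp(2^(1/3)*3^(2/3)*x/3) + (C1*sin(2^(1/3)*3^(1/6)*x/2) + C2*cos(2^(1/3)*3^(1/6)*x/2))*exp(-2^(1/3)*3^(2/3)*x/6)


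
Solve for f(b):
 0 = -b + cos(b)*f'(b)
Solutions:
 f(b) = C1 + Integral(b/cos(b), b)


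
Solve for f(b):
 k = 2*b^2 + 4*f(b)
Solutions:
 f(b) = -b^2/2 + k/4


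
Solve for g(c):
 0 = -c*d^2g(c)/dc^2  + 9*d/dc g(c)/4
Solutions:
 g(c) = C1 + C2*c^(13/4)


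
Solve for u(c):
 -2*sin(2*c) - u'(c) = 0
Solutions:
 u(c) = C1 + cos(2*c)


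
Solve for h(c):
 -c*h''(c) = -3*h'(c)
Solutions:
 h(c) = C1 + C2*c^4


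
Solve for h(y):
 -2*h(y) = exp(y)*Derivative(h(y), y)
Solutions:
 h(y) = C1*exp(2*exp(-y))


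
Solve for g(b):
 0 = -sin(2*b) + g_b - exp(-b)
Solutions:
 g(b) = C1 - cos(2*b)/2 - exp(-b)


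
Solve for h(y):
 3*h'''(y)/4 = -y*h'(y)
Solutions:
 h(y) = C1 + Integral(C2*airyai(-6^(2/3)*y/3) + C3*airybi(-6^(2/3)*y/3), y)


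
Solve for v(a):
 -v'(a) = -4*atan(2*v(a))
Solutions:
 Integral(1/atan(2*_y), (_y, v(a))) = C1 + 4*a


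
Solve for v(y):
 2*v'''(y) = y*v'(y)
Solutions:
 v(y) = C1 + Integral(C2*airyai(2^(2/3)*y/2) + C3*airybi(2^(2/3)*y/2), y)


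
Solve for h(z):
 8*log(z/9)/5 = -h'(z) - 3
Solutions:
 h(z) = C1 - 8*z*log(z)/5 - 7*z/5 + 16*z*log(3)/5


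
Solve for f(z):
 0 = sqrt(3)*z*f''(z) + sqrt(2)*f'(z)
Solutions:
 f(z) = C1 + C2*z^(1 - sqrt(6)/3)


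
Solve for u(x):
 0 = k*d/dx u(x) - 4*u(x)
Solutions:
 u(x) = C1*exp(4*x/k)


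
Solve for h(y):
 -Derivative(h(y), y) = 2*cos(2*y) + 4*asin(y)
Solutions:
 h(y) = C1 - 4*y*asin(y) - 4*sqrt(1 - y^2) - sin(2*y)


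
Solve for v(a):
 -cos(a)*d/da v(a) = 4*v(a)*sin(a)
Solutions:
 v(a) = C1*cos(a)^4


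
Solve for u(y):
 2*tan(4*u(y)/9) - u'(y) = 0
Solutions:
 u(y) = -9*asin(C1*exp(8*y/9))/4 + 9*pi/4
 u(y) = 9*asin(C1*exp(8*y/9))/4


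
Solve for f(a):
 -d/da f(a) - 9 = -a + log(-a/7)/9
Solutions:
 f(a) = C1 + a^2/2 - a*log(-a)/9 + a*(-80 + log(7))/9


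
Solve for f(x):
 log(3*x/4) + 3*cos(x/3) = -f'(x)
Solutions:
 f(x) = C1 - x*log(x) - x*log(3) + x + 2*x*log(2) - 9*sin(x/3)


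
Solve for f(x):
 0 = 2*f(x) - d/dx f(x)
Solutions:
 f(x) = C1*exp(2*x)


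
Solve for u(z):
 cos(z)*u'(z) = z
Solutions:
 u(z) = C1 + Integral(z/cos(z), z)


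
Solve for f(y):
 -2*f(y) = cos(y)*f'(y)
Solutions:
 f(y) = C1*(sin(y) - 1)/(sin(y) + 1)


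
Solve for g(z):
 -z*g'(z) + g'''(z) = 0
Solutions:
 g(z) = C1 + Integral(C2*airyai(z) + C3*airybi(z), z)


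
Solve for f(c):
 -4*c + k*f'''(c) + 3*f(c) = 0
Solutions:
 f(c) = C1*exp(3^(1/3)*c*(-1/k)^(1/3)) + C2*exp(c*(-1/k)^(1/3)*(-3^(1/3) + 3^(5/6)*I)/2) + C3*exp(-c*(-1/k)^(1/3)*(3^(1/3) + 3^(5/6)*I)/2) + 4*c/3


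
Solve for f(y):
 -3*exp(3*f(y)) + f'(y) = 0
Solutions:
 f(y) = log(-1/(C1 + 9*y))/3
 f(y) = log((-1/(C1 + 3*y))^(1/3)*(-3^(2/3) - 3*3^(1/6)*I)/6)
 f(y) = log((-1/(C1 + 3*y))^(1/3)*(-3^(2/3) + 3*3^(1/6)*I)/6)


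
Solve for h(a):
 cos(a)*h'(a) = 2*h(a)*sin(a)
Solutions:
 h(a) = C1/cos(a)^2


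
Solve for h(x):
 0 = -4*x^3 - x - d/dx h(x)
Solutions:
 h(x) = C1 - x^4 - x^2/2


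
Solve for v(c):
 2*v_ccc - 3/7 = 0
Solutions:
 v(c) = C1 + C2*c + C3*c^2 + c^3/28


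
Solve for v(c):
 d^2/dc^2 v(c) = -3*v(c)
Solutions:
 v(c) = C1*sin(sqrt(3)*c) + C2*cos(sqrt(3)*c)


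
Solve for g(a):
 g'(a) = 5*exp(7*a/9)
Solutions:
 g(a) = C1 + 45*exp(7*a/9)/7


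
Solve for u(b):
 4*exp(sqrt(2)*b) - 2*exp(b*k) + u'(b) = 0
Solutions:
 u(b) = C1 - 2*sqrt(2)*exp(sqrt(2)*b) + 2*exp(b*k)/k


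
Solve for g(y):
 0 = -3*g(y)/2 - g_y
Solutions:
 g(y) = C1*exp(-3*y/2)


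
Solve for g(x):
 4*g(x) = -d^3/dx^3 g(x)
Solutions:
 g(x) = C3*exp(-2^(2/3)*x) + (C1*sin(2^(2/3)*sqrt(3)*x/2) + C2*cos(2^(2/3)*sqrt(3)*x/2))*exp(2^(2/3)*x/2)


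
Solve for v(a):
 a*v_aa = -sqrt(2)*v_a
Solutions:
 v(a) = C1 + C2*a^(1 - sqrt(2))


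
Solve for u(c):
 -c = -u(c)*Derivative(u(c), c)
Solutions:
 u(c) = -sqrt(C1 + c^2)
 u(c) = sqrt(C1 + c^2)


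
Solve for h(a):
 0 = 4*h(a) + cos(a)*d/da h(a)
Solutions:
 h(a) = C1*(sin(a)^2 - 2*sin(a) + 1)/(sin(a)^2 + 2*sin(a) + 1)


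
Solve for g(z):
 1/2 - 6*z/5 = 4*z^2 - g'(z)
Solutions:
 g(z) = C1 + 4*z^3/3 + 3*z^2/5 - z/2


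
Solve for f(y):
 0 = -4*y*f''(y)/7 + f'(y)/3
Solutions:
 f(y) = C1 + C2*y^(19/12)


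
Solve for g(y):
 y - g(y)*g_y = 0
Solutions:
 g(y) = -sqrt(C1 + y^2)
 g(y) = sqrt(C1 + y^2)


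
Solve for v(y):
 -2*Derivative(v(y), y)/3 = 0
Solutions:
 v(y) = C1


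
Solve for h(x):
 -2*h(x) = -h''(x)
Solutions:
 h(x) = C1*exp(-sqrt(2)*x) + C2*exp(sqrt(2)*x)


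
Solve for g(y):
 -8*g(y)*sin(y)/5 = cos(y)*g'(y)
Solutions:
 g(y) = C1*cos(y)^(8/5)


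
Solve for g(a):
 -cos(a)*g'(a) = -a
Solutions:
 g(a) = C1 + Integral(a/cos(a), a)


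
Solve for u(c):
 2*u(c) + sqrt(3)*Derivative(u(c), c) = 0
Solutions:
 u(c) = C1*exp(-2*sqrt(3)*c/3)


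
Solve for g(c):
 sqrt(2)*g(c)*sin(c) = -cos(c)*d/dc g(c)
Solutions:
 g(c) = C1*cos(c)^(sqrt(2))


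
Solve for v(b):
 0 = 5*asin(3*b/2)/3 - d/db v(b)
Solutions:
 v(b) = C1 + 5*b*asin(3*b/2)/3 + 5*sqrt(4 - 9*b^2)/9


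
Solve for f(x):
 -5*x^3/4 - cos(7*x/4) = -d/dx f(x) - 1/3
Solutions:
 f(x) = C1 + 5*x^4/16 - x/3 + 4*sin(7*x/4)/7


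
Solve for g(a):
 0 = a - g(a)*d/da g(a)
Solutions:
 g(a) = -sqrt(C1 + a^2)
 g(a) = sqrt(C1 + a^2)


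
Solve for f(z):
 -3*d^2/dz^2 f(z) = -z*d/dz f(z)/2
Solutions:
 f(z) = C1 + C2*erfi(sqrt(3)*z/6)


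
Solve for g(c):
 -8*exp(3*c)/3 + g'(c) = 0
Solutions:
 g(c) = C1 + 8*exp(3*c)/9


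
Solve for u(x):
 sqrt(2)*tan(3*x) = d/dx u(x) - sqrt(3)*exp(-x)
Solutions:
 u(x) = C1 + sqrt(2)*log(tan(3*x)^2 + 1)/6 - sqrt(3)*exp(-x)


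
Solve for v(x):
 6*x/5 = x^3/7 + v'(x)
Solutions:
 v(x) = C1 - x^4/28 + 3*x^2/5


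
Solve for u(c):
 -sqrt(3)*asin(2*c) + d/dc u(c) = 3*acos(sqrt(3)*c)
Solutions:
 u(c) = C1 + 3*c*acos(sqrt(3)*c) - sqrt(3)*sqrt(1 - 3*c^2) + sqrt(3)*(c*asin(2*c) + sqrt(1 - 4*c^2)/2)


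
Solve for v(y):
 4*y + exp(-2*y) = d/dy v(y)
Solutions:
 v(y) = C1 + 2*y^2 - exp(-2*y)/2


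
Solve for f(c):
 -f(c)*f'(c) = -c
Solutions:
 f(c) = -sqrt(C1 + c^2)
 f(c) = sqrt(C1 + c^2)


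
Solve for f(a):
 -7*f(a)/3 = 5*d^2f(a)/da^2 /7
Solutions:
 f(a) = C1*sin(7*sqrt(15)*a/15) + C2*cos(7*sqrt(15)*a/15)


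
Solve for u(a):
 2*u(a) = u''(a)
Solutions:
 u(a) = C1*exp(-sqrt(2)*a) + C2*exp(sqrt(2)*a)


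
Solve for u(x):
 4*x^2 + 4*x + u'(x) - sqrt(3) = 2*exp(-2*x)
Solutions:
 u(x) = C1 - 4*x^3/3 - 2*x^2 + sqrt(3)*x - exp(-2*x)


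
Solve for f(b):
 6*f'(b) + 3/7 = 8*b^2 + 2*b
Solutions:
 f(b) = C1 + 4*b^3/9 + b^2/6 - b/14


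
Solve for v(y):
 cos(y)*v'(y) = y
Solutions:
 v(y) = C1 + Integral(y/cos(y), y)


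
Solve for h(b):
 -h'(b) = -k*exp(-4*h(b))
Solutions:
 h(b) = log(-I*(C1 + 4*b*k)^(1/4))
 h(b) = log(I*(C1 + 4*b*k)^(1/4))
 h(b) = log(-(C1 + 4*b*k)^(1/4))
 h(b) = log(C1 + 4*b*k)/4


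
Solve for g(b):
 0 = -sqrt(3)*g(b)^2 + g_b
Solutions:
 g(b) = -1/(C1 + sqrt(3)*b)


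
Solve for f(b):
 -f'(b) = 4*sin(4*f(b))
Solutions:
 f(b) = -acos((-C1 - exp(32*b))/(C1 - exp(32*b)))/4 + pi/2
 f(b) = acos((-C1 - exp(32*b))/(C1 - exp(32*b)))/4


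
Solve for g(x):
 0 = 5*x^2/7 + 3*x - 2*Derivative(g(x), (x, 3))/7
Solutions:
 g(x) = C1 + C2*x + C3*x^2 + x^5/24 + 7*x^4/16


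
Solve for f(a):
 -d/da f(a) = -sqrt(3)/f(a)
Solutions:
 f(a) = -sqrt(C1 + 2*sqrt(3)*a)
 f(a) = sqrt(C1 + 2*sqrt(3)*a)


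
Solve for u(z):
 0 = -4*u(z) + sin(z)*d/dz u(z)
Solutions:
 u(z) = C1*(cos(z)^2 - 2*cos(z) + 1)/(cos(z)^2 + 2*cos(z) + 1)


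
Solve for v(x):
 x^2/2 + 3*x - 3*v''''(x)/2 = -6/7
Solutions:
 v(x) = C1 + C2*x + C3*x^2 + C4*x^3 + x^6/1080 + x^5/60 + x^4/42


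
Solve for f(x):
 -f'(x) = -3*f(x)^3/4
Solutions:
 f(x) = -sqrt(2)*sqrt(-1/(C1 + 3*x))
 f(x) = sqrt(2)*sqrt(-1/(C1 + 3*x))


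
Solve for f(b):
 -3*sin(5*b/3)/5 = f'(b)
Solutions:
 f(b) = C1 + 9*cos(5*b/3)/25


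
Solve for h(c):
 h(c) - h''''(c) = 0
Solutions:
 h(c) = C1*exp(-c) + C2*exp(c) + C3*sin(c) + C4*cos(c)


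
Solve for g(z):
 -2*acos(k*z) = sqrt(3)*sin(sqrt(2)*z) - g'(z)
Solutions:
 g(z) = C1 + 2*Piecewise((z*acos(k*z) - sqrt(-k^2*z^2 + 1)/k, Ne(k, 0)), (pi*z/2, True)) - sqrt(6)*cos(sqrt(2)*z)/2


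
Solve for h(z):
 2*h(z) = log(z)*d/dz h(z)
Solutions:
 h(z) = C1*exp(2*li(z))


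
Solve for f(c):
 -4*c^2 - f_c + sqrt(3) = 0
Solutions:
 f(c) = C1 - 4*c^3/3 + sqrt(3)*c


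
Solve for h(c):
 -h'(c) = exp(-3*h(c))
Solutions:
 h(c) = log(C1 - 3*c)/3
 h(c) = log((-3^(1/3) - 3^(5/6)*I)*(C1 - c)^(1/3)/2)
 h(c) = log((-3^(1/3) + 3^(5/6)*I)*(C1 - c)^(1/3)/2)


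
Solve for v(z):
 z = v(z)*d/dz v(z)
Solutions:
 v(z) = -sqrt(C1 + z^2)
 v(z) = sqrt(C1 + z^2)


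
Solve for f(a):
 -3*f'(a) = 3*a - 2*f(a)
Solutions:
 f(a) = C1*exp(2*a/3) + 3*a/2 + 9/4


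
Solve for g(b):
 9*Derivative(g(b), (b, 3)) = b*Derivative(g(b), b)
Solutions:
 g(b) = C1 + Integral(C2*airyai(3^(1/3)*b/3) + C3*airybi(3^(1/3)*b/3), b)


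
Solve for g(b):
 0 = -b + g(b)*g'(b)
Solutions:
 g(b) = -sqrt(C1 + b^2)
 g(b) = sqrt(C1 + b^2)


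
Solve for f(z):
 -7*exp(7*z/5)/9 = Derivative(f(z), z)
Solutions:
 f(z) = C1 - 5*exp(7*z/5)/9


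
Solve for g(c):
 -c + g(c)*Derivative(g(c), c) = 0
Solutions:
 g(c) = -sqrt(C1 + c^2)
 g(c) = sqrt(C1 + c^2)


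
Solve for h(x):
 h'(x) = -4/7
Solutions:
 h(x) = C1 - 4*x/7


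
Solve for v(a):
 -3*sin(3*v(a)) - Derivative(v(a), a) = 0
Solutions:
 v(a) = -acos((-C1 - exp(18*a))/(C1 - exp(18*a)))/3 + 2*pi/3
 v(a) = acos((-C1 - exp(18*a))/(C1 - exp(18*a)))/3


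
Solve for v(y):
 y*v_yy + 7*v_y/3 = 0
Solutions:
 v(y) = C1 + C2/y^(4/3)


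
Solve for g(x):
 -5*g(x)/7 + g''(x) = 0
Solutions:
 g(x) = C1*exp(-sqrt(35)*x/7) + C2*exp(sqrt(35)*x/7)


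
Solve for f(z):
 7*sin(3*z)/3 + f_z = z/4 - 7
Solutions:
 f(z) = C1 + z^2/8 - 7*z + 7*cos(3*z)/9


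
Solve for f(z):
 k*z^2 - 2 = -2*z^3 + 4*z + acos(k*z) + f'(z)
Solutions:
 f(z) = C1 + k*z^3/3 + z^4/2 - 2*z^2 - 2*z - Piecewise((z*acos(k*z) - sqrt(-k^2*z^2 + 1)/k, Ne(k, 0)), (pi*z/2, True))


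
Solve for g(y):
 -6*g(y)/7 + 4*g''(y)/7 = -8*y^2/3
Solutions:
 g(y) = C1*exp(-sqrt(6)*y/2) + C2*exp(sqrt(6)*y/2) + 28*y^2/9 + 112/27


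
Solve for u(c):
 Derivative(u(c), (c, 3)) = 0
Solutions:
 u(c) = C1 + C2*c + C3*c^2


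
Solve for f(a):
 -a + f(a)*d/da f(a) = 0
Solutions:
 f(a) = -sqrt(C1 + a^2)
 f(a) = sqrt(C1 + a^2)


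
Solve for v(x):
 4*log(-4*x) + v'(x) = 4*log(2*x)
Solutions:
 v(x) = C1 + 4*x*(-log(2) - I*pi)


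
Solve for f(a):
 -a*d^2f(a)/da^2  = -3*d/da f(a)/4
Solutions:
 f(a) = C1 + C2*a^(7/4)


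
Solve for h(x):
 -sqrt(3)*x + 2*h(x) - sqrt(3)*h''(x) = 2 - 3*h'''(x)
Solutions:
 h(x) = C1*exp(x*((-sqrt(3)/9 + sqrt(-3 + (81 - sqrt(3))^2)/9 + 9)^(-1/3) + 2*sqrt(3) + 3*(-sqrt(3)/9 + sqrt(-3 + (81 - sqrt(3))^2)/9 + 9)^(1/3))/18)*sin(sqrt(3)*x*(-3*(-sqrt(3)/9 + sqrt(-4/27 + (18 - 2*sqrt(3)/9)^2)/2 + 9)^(1/3) + (-sqrt(3)/9 + sqrt(-4/27 + (18 - 2*sqrt(3)/9)^2)/2 + 9)^(-1/3))/18) + C2*exp(x*((-sqrt(3)/9 + sqrt(-3 + (81 - sqrt(3))^2)/9 + 9)^(-1/3) + 2*sqrt(3) + 3*(-sqrt(3)/9 + sqrt(-3 + (81 - sqrt(3))^2)/9 + 9)^(1/3))/18)*cos(sqrt(3)*x*(-3*(-sqrt(3)/9 + sqrt(-4/27 + (18 - 2*sqrt(3)/9)^2)/2 + 9)^(1/3) + (-sqrt(3)/9 + sqrt(-4/27 + (18 - 2*sqrt(3)/9)^2)/2 + 9)^(-1/3))/18) + C3*exp(x*(-3*(-sqrt(3)/9 + sqrt(-3 + (81 - sqrt(3))^2)/9 + 9)^(1/3) - 1/(-sqrt(3)/9 + sqrt(-3 + (81 - sqrt(3))^2)/9 + 9)^(1/3) + sqrt(3))/9) + sqrt(3)*x/2 + 1


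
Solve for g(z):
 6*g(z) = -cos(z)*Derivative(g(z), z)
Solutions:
 g(z) = C1*(sin(z)^3 - 3*sin(z)^2 + 3*sin(z) - 1)/(sin(z)^3 + 3*sin(z)^2 + 3*sin(z) + 1)


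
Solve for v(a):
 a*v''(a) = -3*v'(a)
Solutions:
 v(a) = C1 + C2/a^2


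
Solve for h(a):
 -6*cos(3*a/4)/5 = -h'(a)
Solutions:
 h(a) = C1 + 8*sin(3*a/4)/5


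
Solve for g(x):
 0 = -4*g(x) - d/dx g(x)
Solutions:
 g(x) = C1*exp(-4*x)


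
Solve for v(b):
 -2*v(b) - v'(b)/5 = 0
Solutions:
 v(b) = C1*exp(-10*b)


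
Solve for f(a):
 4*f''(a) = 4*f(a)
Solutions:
 f(a) = C1*exp(-a) + C2*exp(a)


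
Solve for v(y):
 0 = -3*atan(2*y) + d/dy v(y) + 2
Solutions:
 v(y) = C1 + 3*y*atan(2*y) - 2*y - 3*log(4*y^2 + 1)/4


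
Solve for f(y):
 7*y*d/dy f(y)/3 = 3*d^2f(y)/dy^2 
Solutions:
 f(y) = C1 + C2*erfi(sqrt(14)*y/6)


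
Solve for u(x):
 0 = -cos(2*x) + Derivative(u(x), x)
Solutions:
 u(x) = C1 + sin(2*x)/2


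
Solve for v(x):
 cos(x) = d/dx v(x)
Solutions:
 v(x) = C1 + sin(x)


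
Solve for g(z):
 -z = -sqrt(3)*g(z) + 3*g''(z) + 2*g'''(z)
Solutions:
 g(z) = C1*exp(-z*((-1 + sqrt(-1 + (1 - 2*sqrt(3))^2) + 2*sqrt(3))^(-1/3) + (-1 + sqrt(-1 + (1 - 2*sqrt(3))^2) + 2*sqrt(3))^(1/3) + 2)/4)*sin(sqrt(3)*z*(-(-1 + sqrt(-1 + (1 - 2*sqrt(3))^2) + 2*sqrt(3))^(1/3) + (-1 + sqrt(-1 + (1 - 2*sqrt(3))^2) + 2*sqrt(3))^(-1/3))/4) + C2*exp(-z*((-1 + sqrt(-1 + (1 - 2*sqrt(3))^2) + 2*sqrt(3))^(-1/3) + (-1 + sqrt(-1 + (1 - 2*sqrt(3))^2) + 2*sqrt(3))^(1/3) + 2)/4)*cos(sqrt(3)*z*(-(-1 + sqrt(-1 + (1 - 2*sqrt(3))^2) + 2*sqrt(3))^(1/3) + (-1 + sqrt(-1 + (1 - 2*sqrt(3))^2) + 2*sqrt(3))^(-1/3))/4) + C3*exp(z*(-1 + (-1 + sqrt(-1 + (1 - 2*sqrt(3))^2) + 2*sqrt(3))^(-1/3) + (-1 + sqrt(-1 + (1 - 2*sqrt(3))^2) + 2*sqrt(3))^(1/3))/2) + sqrt(3)*z/3


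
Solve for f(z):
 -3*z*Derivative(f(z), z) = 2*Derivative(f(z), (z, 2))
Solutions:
 f(z) = C1 + C2*erf(sqrt(3)*z/2)


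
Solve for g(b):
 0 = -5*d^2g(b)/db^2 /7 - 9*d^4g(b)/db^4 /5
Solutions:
 g(b) = C1 + C2*b + C3*sin(5*sqrt(7)*b/21) + C4*cos(5*sqrt(7)*b/21)


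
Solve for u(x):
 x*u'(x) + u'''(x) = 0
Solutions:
 u(x) = C1 + Integral(C2*airyai(-x) + C3*airybi(-x), x)


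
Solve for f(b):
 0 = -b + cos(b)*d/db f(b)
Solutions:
 f(b) = C1 + Integral(b/cos(b), b)


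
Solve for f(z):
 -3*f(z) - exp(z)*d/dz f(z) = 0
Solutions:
 f(z) = C1*exp(3*exp(-z))


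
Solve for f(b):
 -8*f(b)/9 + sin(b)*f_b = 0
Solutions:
 f(b) = C1*(cos(b) - 1)^(4/9)/(cos(b) + 1)^(4/9)


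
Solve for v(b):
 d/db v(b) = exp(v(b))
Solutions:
 v(b) = log(-1/(C1 + b))


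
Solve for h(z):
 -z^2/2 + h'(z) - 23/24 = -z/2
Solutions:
 h(z) = C1 + z^3/6 - z^2/4 + 23*z/24


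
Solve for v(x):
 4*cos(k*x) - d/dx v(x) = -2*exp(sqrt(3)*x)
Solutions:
 v(x) = C1 + 2*sqrt(3)*exp(sqrt(3)*x)/3 + 4*sin(k*x)/k


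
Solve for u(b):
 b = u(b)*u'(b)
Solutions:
 u(b) = -sqrt(C1 + b^2)
 u(b) = sqrt(C1 + b^2)


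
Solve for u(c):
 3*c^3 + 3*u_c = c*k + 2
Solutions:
 u(c) = C1 - c^4/4 + c^2*k/6 + 2*c/3


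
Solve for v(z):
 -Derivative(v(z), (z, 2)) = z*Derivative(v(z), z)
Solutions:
 v(z) = C1 + C2*erf(sqrt(2)*z/2)


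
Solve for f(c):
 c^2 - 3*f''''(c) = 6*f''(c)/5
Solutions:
 f(c) = C1 + C2*c + C3*sin(sqrt(10)*c/5) + C4*cos(sqrt(10)*c/5) + 5*c^4/72 - 25*c^2/12


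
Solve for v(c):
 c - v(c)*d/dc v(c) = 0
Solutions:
 v(c) = -sqrt(C1 + c^2)
 v(c) = sqrt(C1 + c^2)


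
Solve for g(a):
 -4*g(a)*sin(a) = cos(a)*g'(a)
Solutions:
 g(a) = C1*cos(a)^4


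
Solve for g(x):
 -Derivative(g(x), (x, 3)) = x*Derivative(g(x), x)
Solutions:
 g(x) = C1 + Integral(C2*airyai(-x) + C3*airybi(-x), x)


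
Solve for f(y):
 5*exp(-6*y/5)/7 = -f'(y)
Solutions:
 f(y) = C1 + 25*exp(-6*y/5)/42


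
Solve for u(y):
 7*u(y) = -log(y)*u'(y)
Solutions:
 u(y) = C1*exp(-7*li(y))


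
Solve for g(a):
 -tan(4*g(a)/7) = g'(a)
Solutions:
 g(a) = -7*asin(C1*exp(-4*a/7))/4 + 7*pi/4
 g(a) = 7*asin(C1*exp(-4*a/7))/4


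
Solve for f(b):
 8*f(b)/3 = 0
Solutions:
 f(b) = 0


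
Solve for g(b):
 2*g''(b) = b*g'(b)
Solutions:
 g(b) = C1 + C2*erfi(b/2)


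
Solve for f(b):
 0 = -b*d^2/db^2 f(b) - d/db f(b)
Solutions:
 f(b) = C1 + C2*log(b)


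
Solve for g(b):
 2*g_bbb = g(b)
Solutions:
 g(b) = C3*exp(2^(2/3)*b/2) + (C1*sin(2^(2/3)*sqrt(3)*b/4) + C2*cos(2^(2/3)*sqrt(3)*b/4))*exp(-2^(2/3)*b/4)


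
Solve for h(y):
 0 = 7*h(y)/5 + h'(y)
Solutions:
 h(y) = C1*exp(-7*y/5)


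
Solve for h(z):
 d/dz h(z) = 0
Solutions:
 h(z) = C1


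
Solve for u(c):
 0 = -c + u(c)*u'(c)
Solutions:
 u(c) = -sqrt(C1 + c^2)
 u(c) = sqrt(C1 + c^2)


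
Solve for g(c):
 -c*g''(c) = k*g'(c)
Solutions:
 g(c) = C1 + c^(1 - re(k))*(C2*sin(log(c)*Abs(im(k))) + C3*cos(log(c)*im(k)))


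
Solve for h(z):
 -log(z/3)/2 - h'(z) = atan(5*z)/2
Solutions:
 h(z) = C1 - z*log(z)/2 - z*atan(5*z)/2 + z/2 + z*log(3)/2 + log(25*z^2 + 1)/20


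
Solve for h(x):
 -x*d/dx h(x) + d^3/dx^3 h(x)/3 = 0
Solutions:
 h(x) = C1 + Integral(C2*airyai(3^(1/3)*x) + C3*airybi(3^(1/3)*x), x)


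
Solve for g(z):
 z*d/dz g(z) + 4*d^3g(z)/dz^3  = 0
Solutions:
 g(z) = C1 + Integral(C2*airyai(-2^(1/3)*z/2) + C3*airybi(-2^(1/3)*z/2), z)


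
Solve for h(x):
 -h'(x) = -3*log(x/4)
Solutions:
 h(x) = C1 + 3*x*log(x) - x*log(64) - 3*x


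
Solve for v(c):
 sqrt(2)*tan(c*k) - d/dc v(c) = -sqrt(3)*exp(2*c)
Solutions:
 v(c) = C1 + sqrt(2)*Piecewise((-log(cos(c*k))/k, Ne(k, 0)), (0, True)) + sqrt(3)*exp(2*c)/2


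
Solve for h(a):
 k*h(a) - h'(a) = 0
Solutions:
 h(a) = C1*exp(a*k)


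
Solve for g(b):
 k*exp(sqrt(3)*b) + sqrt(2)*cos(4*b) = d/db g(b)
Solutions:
 g(b) = C1 + sqrt(3)*k*exp(sqrt(3)*b)/3 + sqrt(2)*sin(4*b)/4


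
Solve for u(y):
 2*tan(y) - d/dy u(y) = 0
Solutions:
 u(y) = C1 - 2*log(cos(y))


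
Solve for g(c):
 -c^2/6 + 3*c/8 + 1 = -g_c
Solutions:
 g(c) = C1 + c^3/18 - 3*c^2/16 - c


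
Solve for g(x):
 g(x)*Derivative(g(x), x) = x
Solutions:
 g(x) = -sqrt(C1 + x^2)
 g(x) = sqrt(C1 + x^2)


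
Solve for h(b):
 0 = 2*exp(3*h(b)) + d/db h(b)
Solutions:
 h(b) = log((-3^(2/3) - 3*3^(1/6)*I)*(1/(C1 + 2*b))^(1/3)/6)
 h(b) = log((-3^(2/3) + 3*3^(1/6)*I)*(1/(C1 + 2*b))^(1/3)/6)
 h(b) = log(1/(C1 + 6*b))/3


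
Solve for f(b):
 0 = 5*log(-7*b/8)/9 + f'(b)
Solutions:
 f(b) = C1 - 5*b*log(-b)/9 + 5*b*(-log(7) + 1 + 3*log(2))/9


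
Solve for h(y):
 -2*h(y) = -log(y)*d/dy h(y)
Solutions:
 h(y) = C1*exp(2*li(y))


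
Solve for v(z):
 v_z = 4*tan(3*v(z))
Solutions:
 v(z) = -asin(C1*exp(12*z))/3 + pi/3
 v(z) = asin(C1*exp(12*z))/3


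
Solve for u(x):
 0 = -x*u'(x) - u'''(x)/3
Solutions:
 u(x) = C1 + Integral(C2*airyai(-3^(1/3)*x) + C3*airybi(-3^(1/3)*x), x)


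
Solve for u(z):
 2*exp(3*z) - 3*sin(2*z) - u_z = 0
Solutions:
 u(z) = C1 + 2*exp(3*z)/3 + 3*cos(2*z)/2


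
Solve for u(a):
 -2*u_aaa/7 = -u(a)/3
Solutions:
 u(a) = C3*exp(6^(2/3)*7^(1/3)*a/6) + (C1*sin(2^(2/3)*3^(1/6)*7^(1/3)*a/4) + C2*cos(2^(2/3)*3^(1/6)*7^(1/3)*a/4))*exp(-6^(2/3)*7^(1/3)*a/12)


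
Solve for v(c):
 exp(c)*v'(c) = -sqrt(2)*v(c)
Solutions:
 v(c) = C1*exp(sqrt(2)*exp(-c))


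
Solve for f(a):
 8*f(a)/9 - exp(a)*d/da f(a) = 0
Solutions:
 f(a) = C1*exp(-8*exp(-a)/9)


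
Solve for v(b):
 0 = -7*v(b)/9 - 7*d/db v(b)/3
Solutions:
 v(b) = C1*exp(-b/3)


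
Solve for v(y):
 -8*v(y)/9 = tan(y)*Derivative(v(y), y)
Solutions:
 v(y) = C1/sin(y)^(8/9)


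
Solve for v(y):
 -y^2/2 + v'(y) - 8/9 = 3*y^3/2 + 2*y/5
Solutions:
 v(y) = C1 + 3*y^4/8 + y^3/6 + y^2/5 + 8*y/9


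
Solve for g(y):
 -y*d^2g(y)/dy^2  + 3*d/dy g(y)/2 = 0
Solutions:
 g(y) = C1 + C2*y^(5/2)


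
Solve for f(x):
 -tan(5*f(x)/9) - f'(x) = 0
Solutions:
 f(x) = -9*asin(C1*exp(-5*x/9))/5 + 9*pi/5
 f(x) = 9*asin(C1*exp(-5*x/9))/5


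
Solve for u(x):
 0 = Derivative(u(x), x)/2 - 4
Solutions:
 u(x) = C1 + 8*x


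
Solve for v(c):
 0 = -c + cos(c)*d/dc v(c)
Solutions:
 v(c) = C1 + Integral(c/cos(c), c)


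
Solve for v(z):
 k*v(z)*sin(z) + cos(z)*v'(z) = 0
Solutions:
 v(z) = C1*exp(k*log(cos(z)))


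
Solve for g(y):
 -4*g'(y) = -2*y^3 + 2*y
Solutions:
 g(y) = C1 + y^4/8 - y^2/4


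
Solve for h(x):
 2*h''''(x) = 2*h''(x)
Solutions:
 h(x) = C1 + C2*x + C3*exp(-x) + C4*exp(x)


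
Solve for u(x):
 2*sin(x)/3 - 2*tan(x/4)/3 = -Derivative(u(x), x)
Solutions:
 u(x) = C1 - 8*log(cos(x/4))/3 + 2*cos(x)/3


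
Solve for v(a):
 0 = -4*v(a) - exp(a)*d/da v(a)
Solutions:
 v(a) = C1*exp(4*exp(-a))


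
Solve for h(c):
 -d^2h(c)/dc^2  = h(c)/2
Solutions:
 h(c) = C1*sin(sqrt(2)*c/2) + C2*cos(sqrt(2)*c/2)


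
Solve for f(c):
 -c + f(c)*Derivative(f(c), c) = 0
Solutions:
 f(c) = -sqrt(C1 + c^2)
 f(c) = sqrt(C1 + c^2)


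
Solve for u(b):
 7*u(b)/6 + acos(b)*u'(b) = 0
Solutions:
 u(b) = C1*exp(-7*Integral(1/acos(b), b)/6)


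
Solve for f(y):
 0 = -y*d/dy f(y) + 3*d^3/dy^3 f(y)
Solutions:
 f(y) = C1 + Integral(C2*airyai(3^(2/3)*y/3) + C3*airybi(3^(2/3)*y/3), y)


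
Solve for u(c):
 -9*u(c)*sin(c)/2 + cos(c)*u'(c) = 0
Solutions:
 u(c) = C1/cos(c)^(9/2)


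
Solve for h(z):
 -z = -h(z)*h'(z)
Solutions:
 h(z) = -sqrt(C1 + z^2)
 h(z) = sqrt(C1 + z^2)


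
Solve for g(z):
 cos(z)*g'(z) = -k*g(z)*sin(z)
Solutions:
 g(z) = C1*exp(k*log(cos(z)))


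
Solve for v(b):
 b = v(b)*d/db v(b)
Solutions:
 v(b) = -sqrt(C1 + b^2)
 v(b) = sqrt(C1 + b^2)


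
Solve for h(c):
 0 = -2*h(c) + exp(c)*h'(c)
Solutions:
 h(c) = C1*exp(-2*exp(-c))


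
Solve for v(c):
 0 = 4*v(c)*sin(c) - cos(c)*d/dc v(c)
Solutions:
 v(c) = C1/cos(c)^4


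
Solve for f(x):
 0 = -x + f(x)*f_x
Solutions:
 f(x) = -sqrt(C1 + x^2)
 f(x) = sqrt(C1 + x^2)
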